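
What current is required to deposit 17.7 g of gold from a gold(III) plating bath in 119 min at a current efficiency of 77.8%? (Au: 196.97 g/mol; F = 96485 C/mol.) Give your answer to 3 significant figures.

n(Au) = 17.7 / 196.97 = 0.08986 mol
Au³⁺ + 3e⁻ → Au, so n(e⁻) = 3 × 0.08986 = 0.2696 mol
Q = 0.2696 × 96485 / 0.778 = 33430 C
I = Q / t = 33430 / 7140 s = 4.68 A

4.68 A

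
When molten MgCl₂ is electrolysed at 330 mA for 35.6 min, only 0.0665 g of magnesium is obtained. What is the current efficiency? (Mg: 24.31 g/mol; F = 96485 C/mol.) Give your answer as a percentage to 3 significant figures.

Q = 0.330 × 2136 = 704.9 C
n(e⁻) = 704.9 / 96485 = 0.007306 mol
Mg²⁺ + 2e⁻ → Mg, so theoretical n(Mg) = 0.003653 mol → 0.08880 g
Efficiency = 0.0665 / 0.08880 = 0.7489 = 74.9%

74.9%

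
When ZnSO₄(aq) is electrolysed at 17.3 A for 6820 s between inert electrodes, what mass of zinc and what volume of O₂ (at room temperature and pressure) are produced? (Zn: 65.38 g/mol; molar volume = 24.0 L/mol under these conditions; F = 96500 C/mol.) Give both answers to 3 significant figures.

40.0 g Zn; 7.34 L O₂

Q = 17.3 × 6820 = 1.180×10^5 C; n(e⁻) = 1.180×10^5 / 96500 = 1.223 mol
Cathode: Zn²⁺ + 2e⁻ → Zn → n(Zn) = 1.223/2 = 0.6115 mol → 40.0 g
Anode: 2H₂O → O₂ + 4H⁺ + 4e⁻ → n(O₂) = 1.223/4 = 0.3058 mol → 7.34 L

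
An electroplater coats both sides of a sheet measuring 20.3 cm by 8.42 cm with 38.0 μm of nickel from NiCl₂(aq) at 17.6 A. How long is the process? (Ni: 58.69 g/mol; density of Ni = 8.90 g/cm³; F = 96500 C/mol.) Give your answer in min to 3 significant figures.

Plated area = 2 × 20.3 × 8.42 = 341.9 cm²
Volume = 341.9 × 38.0×10⁻⁴ cm = 1.299 cm³
m(Ni) = 1.299 × 8.90 = 11.56 g
n(Ni) = 11.56 / 58.69 = 0.1970 mol; n(e⁻) = 2 × 0.1970 = 0.3940 mol
Q = 0.3940 × 96500 = 38020 C
t = 38020 / 17.6 = 2160 s = 36.0 min

36.0 min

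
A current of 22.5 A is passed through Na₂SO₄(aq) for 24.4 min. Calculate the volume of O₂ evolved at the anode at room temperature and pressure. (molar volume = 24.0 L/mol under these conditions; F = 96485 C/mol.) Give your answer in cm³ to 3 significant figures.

Q = It = 22.5 × 1464 = 32940 C
Moles of electrons = 32940 / 96485 = 0.3414 mol
2H₂O → O₂ + 4H⁺ + 4e⁻, so n(O₂) = 0.3414 / 4 = 0.08535 mol
V = 0.08535 × 24.0 = 2.048 L
= 2050 cm³

2050 cm³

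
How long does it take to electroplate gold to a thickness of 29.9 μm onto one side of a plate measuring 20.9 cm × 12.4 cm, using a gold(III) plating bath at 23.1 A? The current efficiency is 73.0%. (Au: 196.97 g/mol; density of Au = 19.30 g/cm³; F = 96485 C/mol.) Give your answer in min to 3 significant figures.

Plated area = 20.9 × 12.4 = 259.2 cm²
Volume = 259.2 × 29.9×10⁻⁴ cm = 0.7750 cm³
m(Au) = 0.7750 × 19.30 = 14.96 g
n(Au) = 14.96 / 196.97 = 0.07595 mol; n(e⁻) = 3 × 0.07595 = 0.2279 mol
Q = 0.2279 × 96485 / 0.730 = 30120 C
t = 30120 / 23.1 = 1304 s = 21.7 min

21.7 min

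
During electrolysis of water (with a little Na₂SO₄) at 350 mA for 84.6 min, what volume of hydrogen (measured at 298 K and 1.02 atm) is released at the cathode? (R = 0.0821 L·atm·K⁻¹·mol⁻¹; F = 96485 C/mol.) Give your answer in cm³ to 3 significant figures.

Q = It = 0.350 × 5076 = 1777 C
Moles of electrons = 1777 / 96485 = 0.01842 mol
2H⁺ + 2e⁻ → H₂, so n(H₂) = 0.01842 / 2 = 0.009210 mol
V = nRT/P = 0.009210 × 0.0821 × 298 / 1.02 = 0.2209 L
= 221 cm³

221 cm³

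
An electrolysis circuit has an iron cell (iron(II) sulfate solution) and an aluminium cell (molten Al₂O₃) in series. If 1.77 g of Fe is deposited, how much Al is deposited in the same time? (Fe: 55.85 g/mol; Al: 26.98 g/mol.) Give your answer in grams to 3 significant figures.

n(Fe) = 1.77 / 55.85 = 0.03169 mol
Fe²⁺ + 2e⁻ → Fe, so n(e⁻) = 2 × 0.03169 = 0.06338 mol
Same current for the same time ⇒ same n(e⁻) = 0.06338 mol in both cells.
Al³⁺ + 3e⁻ → Al, so n(Al) = 0.06338 / 3 = 0.02113 mol
m(Al) = 0.02113 × 26.98 = 0.570 g

0.570 g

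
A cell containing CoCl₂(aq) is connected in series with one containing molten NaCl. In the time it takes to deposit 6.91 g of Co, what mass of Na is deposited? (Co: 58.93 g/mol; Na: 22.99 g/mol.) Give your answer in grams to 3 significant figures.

n(Co) = 6.91 / 58.93 = 0.1173 mol
Co²⁺ + 2e⁻ → Co, so n(e⁻) = 2 × 0.1173 = 0.2346 mol
In series, the same 0.2346 mol of electrons flows through the second cell.
Na⁺ + e⁻ → Na, so n(Na) = 0.2346 mol
m(Na) = 0.2346 × 22.99 = 5.39 g

5.39 g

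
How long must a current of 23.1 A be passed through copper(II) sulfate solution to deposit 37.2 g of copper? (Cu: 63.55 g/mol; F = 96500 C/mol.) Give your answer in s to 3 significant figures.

n(Cu) = 37.2 / 63.55 = 0.5854 mol
Cu²⁺ + 2e⁻ → Cu, so n(e⁻) = 2 × 0.5854 = 1.171 mol
Q = 1.171 × 96500 = 1.130×10^5 C
t = Q / I = 1.130×10^5 / 23.1 = 4892 s

4890 s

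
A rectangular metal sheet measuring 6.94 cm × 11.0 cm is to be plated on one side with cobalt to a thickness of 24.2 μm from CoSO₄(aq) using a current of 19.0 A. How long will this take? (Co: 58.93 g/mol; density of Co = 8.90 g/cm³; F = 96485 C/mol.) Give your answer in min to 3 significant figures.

4.72 min

Plated area = 6.94 × 11.0 = 76.34 cm²
Volume = 76.34 × 24.2×10⁻⁴ cm = 0.1847 cm³
m(Co) = 0.1847 × 8.90 = 1.644 g
n(Co) = 1.644 / 58.93 = 0.02790 mol; n(e⁻) = 2 × 0.02790 = 0.05580 mol
Q = 0.05580 × 96485 = 5384 C
t = 5384 / 19.0 = 283.4 s = 4.72 min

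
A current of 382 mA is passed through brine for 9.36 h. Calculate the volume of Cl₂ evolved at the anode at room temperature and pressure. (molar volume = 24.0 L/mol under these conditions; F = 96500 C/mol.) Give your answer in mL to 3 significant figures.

Q = It = 0.382 × 33696 = 12870 C
n(e⁻) = 12870 / 96500 = 0.1334 mol
2Cl⁻ → Cl₂ + 2e⁻, so n(Cl₂) = 0.1334 / 2 = 0.06670 mol
V = 0.06670 × 24.0 = 1.601 L
= 1600 mL

1600 mL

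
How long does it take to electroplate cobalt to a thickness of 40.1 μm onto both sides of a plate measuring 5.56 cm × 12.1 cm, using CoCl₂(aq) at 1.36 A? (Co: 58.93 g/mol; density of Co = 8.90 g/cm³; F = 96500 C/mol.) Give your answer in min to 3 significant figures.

193 min

Plated area = 2 × 5.56 × 12.1 = 134.6 cm²
Volume = 134.6 × 40.1×10⁻⁴ cm = 0.5397 cm³
m(Co) = 0.5397 × 8.90 = 4.803 g
n(Co) = 4.803 / 58.93 = 0.08150 mol; n(e⁻) = 2 × 0.08150 = 0.1630 mol
Q = 0.1630 × 96500 = 15730 C
t = 15730 / 1.36 = 11570 s = 193 min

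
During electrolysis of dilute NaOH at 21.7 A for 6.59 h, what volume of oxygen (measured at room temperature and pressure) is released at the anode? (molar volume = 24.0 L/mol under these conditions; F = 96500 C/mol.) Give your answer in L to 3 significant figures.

32.0 L

Charge passed = 21.7 × 23724 = 5.148×10^5 C
Moles of electrons = 5.148×10^5 / 96500 = 5.335 mol
2H₂O → O₂ + 4H⁺ + 4e⁻, so n(O₂) = 5.335 / 4 = 1.334 mol
V = 1.334 × 24.0 = 32.02 L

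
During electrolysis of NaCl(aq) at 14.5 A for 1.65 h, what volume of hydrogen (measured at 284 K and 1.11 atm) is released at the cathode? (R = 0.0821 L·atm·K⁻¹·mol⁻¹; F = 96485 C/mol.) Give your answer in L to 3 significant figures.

9.38 L

Q = 14.5 A × 5940 s = 86130 C
n(e⁻) = Q/F = 86130/96485 = 0.8927 mol
2H⁺ + 2e⁻ → H₂, so n(H₂) = 0.8927 / 2 = 0.4464 mol
V = nRT/P = 0.4464 × 0.0821 × 284 / 1.11 = 9.377 L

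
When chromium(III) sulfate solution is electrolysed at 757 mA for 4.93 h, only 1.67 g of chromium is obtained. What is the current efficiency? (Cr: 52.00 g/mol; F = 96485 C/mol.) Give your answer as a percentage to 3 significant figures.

69.2%

Q = 0.757 × 17748 = 13440 C
n(e⁻) = 13440 / 96485 = 0.1393 mol
Cr³⁺ + 3e⁻ → Cr, so theoretical n(Cr) = 0.04643 mol → 2.414 g
Efficiency = 1.67 / 2.414 = 0.6918 = 69.2%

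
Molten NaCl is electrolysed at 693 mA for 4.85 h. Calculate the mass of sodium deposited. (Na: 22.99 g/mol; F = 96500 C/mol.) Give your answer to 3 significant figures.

Q = 0.693 A × 17460 s = 12100 C
n(e⁻) = Q/F = 12100/96500 = 0.1254 mol
Na⁺ + e⁻ → Na, so n(Na) = 0.1254 mol
m = 0.1254 × 22.99 = 2.88 g

2.88 g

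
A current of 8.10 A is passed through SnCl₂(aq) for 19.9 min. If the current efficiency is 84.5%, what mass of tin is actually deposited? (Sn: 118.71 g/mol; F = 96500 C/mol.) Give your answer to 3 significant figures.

5.03 g

Q = 8.10 × 1194 = 9671 C
n(e⁻) = 9671 / 96500 = 0.1002 mol
Sn²⁺ + 2e⁻ → Sn, so theoretical m(Sn) = 0.05010 × 118.71 = 5.947 g
Actual mass = 84.5% × 5.947 = 5.03 g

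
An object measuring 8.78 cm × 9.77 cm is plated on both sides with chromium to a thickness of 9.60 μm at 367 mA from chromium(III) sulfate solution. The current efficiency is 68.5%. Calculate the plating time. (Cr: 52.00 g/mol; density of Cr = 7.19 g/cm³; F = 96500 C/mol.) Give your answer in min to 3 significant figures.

Plated area = 2 × 8.78 × 9.77 = 171.6 cm²
Volume = 171.6 × 9.60×10⁻⁴ cm = 0.1647 cm³
m(Cr) = 0.1647 × 7.19 = 1.184 g
n(Cr) = 1.184 / 52.00 = 0.02277 mol; n(e⁻) = 3 × 0.02277 = 0.06831 mol
Q = 0.06831 × 96500 / 0.685 = 9623 C
t = 9623 / 0.367 = 26220 s = 437 min

437 min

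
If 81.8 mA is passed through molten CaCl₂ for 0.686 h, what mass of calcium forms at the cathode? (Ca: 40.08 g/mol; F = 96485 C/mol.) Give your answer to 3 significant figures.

Q = 0.0818 A × 2469.6 s = 202.0 C
Moles of electrons = 202.0 / 96485 = 0.002094 mol
Ca²⁺ + 2e⁻ → Ca, so n(Ca) = 0.002094 / 2 = 0.001047 mol
m = 0.001047 × 40.08 = 0.0420 g

0.0420 g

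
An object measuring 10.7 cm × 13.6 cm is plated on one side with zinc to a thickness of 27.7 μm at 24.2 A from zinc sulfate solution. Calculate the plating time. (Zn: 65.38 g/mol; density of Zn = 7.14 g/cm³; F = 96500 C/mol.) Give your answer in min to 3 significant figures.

Plated area = 10.7 × 13.6 = 145.5 cm²
Volume = 145.5 × 27.7×10⁻⁴ cm = 0.4030 cm³
m(Zn) = 0.4030 × 7.14 = 2.877 g
n(Zn) = 2.877 / 65.38 = 0.04400 mol; n(e⁻) = 2 × 0.04400 = 0.08800 mol
Q = 0.08800 × 96500 = 8492 C
t = 8492 / 24.2 = 350.9 s = 5.85 min

5.85 min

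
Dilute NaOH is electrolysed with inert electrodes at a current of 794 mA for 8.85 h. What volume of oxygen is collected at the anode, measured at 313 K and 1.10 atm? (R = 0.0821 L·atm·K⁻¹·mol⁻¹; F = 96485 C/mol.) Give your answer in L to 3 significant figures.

1.53 L

Q = It = 0.794 × 31860 = 25300 C
n(e⁻) = Q/F = 25300/96485 = 0.2622 mol
2H₂O → O₂ + 4H⁺ + 4e⁻, so n(O₂) = 0.2622 / 4 = 0.06555 mol
V = nRT/P = 0.06555 × 0.0821 × 313 / 1.10 = 1.531 L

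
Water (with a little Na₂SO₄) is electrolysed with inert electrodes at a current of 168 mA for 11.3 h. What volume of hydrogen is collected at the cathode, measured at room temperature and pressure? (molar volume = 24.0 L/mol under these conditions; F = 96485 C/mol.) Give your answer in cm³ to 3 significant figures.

850 cm³

Q = 0.168 A × 40680 s = 6834 C
n(e⁻) = Q/F = 6834/96485 = 0.07083 mol
2H⁺ + 2e⁻ → H₂, so n(H₂) = 0.07083 / 2 = 0.03542 mol
V = 0.03542 × 24.0 = 0.8501 L
= 850 cm³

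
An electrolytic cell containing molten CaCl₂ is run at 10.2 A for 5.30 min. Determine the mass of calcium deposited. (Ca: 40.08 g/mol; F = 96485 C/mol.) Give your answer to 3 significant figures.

Q = 10.2 A × 318 s = 3244 C
n(e⁻) = 3244 / 96485 = 0.03362 mol
Ca²⁺ + 2e⁻ → Ca, so n(Ca) = 0.03362 / 2 = 0.01681 mol
m = 0.01681 × 40.08 = 0.674 g

0.674 g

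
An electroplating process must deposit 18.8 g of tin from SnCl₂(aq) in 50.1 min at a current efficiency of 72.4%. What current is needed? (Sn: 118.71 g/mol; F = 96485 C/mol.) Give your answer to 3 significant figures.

n(Sn) = 18.8 / 118.71 = 0.1584 mol
Sn²⁺ + 2e⁻ → Sn, so n(e⁻) = 2 × 0.1584 = 0.3168 mol
Q = 0.3168 × 96485 / 0.724 = 42220 C
I = Q / t = 42220 / 3006 s = 14.0 A

14.0 A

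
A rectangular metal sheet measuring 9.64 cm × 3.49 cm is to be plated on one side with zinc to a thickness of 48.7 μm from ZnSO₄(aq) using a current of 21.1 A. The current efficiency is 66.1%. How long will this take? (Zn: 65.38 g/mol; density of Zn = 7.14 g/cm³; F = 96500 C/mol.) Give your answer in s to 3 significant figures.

Plated area = 9.64 × 3.49 = 33.64 cm²
Volume = 33.64 × 48.7×10⁻⁴ cm = 0.1638 cm³
m(Zn) = 0.1638 × 7.14 = 1.170 g
n(Zn) = 1.170 / 65.38 = 0.01790 mol; n(e⁻) = 2 × 0.01790 = 0.03580 mol
Q = 0.03580 × 96500 / 0.661 = 5226 C
t = 5226 / 21.1 = 247.7 s

248 s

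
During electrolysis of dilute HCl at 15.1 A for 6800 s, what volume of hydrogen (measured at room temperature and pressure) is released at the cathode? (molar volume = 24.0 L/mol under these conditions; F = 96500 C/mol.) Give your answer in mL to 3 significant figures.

12800 mL

Q = 15.1 A × 6800 s = 1.027×10^5 C
Moles of electrons = 1.027×10^5 / 96500 = 1.064 mol
2H⁺ + 2e⁻ → H₂, so n(H₂) = 1.064 / 2 = 0.5320 mol
V = 0.5320 × 24.0 = 12.77 L
= 12800 mL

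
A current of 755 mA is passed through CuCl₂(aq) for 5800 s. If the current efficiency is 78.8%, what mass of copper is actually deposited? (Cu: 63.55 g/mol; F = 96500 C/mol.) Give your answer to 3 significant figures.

1.14 g

Q = 0.755 × 5800 = 4379 C
n(e⁻) = 4379 / 96500 = 0.04538 mol
Cu²⁺ + 2e⁻ → Cu, so theoretical m(Cu) = 0.02269 × 63.55 = 1.442 g
Actual mass = 78.8% × 1.442 = 1.14 g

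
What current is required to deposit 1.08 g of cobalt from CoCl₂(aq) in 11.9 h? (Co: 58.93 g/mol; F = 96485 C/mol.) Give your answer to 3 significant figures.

n(Co) = 1.08 / 58.93 = 0.01833 mol
Co²⁺ + 2e⁻ → Co, so n(e⁻) = 2 × 0.01833 = 0.03666 mol
Q = 0.03666 × 96485 = 3537 C
I = Q / t = 3537 / 42840 s = 0.0826 A

0.0826 A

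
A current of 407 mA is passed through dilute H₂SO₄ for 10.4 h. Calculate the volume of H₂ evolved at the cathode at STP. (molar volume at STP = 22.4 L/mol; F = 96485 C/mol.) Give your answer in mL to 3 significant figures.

1770 mL

Q = 0.407 A × 37440 s = 15240 C
n(e⁻) = 15240 / 96485 = 0.1580 mol
2H⁺ + 2e⁻ → H₂, so n(H₂) = 0.1580 / 2 = 0.07900 mol
V = 0.07900 × 22.4 = 1.770 L
= 1770 mL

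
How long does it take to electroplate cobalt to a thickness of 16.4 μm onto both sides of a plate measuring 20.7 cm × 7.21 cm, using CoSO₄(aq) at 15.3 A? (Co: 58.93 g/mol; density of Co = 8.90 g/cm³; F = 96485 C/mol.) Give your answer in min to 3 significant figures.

Plated area = 2 × 20.7 × 7.21 = 298.5 cm²
Volume = 298.5 × 16.4×10⁻⁴ cm = 0.4895 cm³
m(Co) = 0.4895 × 8.90 = 4.357 g
n(Co) = 4.357 / 58.93 = 0.07394 mol; n(e⁻) = 2 × 0.07394 = 0.1479 mol
Q = 0.1479 × 96485 = 14270 C
t = 14270 / 15.3 = 932.7 s = 15.5 min

15.5 min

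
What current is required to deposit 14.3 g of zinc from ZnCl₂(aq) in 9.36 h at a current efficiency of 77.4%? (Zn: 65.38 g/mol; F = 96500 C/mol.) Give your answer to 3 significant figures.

n(Zn) = 14.3 / 65.38 = 0.2187 mol
Zn²⁺ + 2e⁻ → Zn, so n(e⁻) = 2 × 0.2187 = 0.4374 mol
Q = 0.4374 × 96500 / 0.774 = 54530 C
I = Q / t = 54530 / 33696 s = 1.62 A

1.62 A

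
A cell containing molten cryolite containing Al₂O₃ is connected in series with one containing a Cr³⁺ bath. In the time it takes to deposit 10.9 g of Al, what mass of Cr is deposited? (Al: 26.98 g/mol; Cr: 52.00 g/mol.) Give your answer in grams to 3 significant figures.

21.0 g

n(Al) = 10.9 / 26.98 = 0.4040 mol
Al³⁺ + 3e⁻ → Al, so n(e⁻) = 3 × 0.4040 = 1.212 mol
Same current for the same time ⇒ same n(e⁻) = 1.212 mol in both cells.
Cr³⁺ + 3e⁻ → Cr, so n(Cr) = 1.212 / 3 = 0.4040 mol
m(Cr) = 0.4040 × 52.00 = 21.0 g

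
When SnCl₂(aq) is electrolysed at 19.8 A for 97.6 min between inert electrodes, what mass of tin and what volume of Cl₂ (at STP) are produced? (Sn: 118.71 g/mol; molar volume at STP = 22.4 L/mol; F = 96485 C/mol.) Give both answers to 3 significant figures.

Q = 19.8 × 5856 = 1.159×10^5 C; n(e⁻) = 1.159×10^5 / 96485 = 1.201 mol
Cathode: Sn²⁺ + 2e⁻ → Sn → n(Sn) = 1.201/2 = 0.6005 mol → 71.3 g
Anode: 2Cl⁻ → Cl₂ + 2e⁻ → n(Cl₂) = 1.201/2 = 0.6005 mol → 13.5 L

71.3 g Sn; 13.5 L Cl₂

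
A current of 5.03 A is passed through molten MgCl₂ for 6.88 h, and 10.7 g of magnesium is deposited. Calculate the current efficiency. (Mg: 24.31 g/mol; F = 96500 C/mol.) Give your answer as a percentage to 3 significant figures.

68.2%

Q = 5.03 × 24768 = 1.246×10^5 C
n(e⁻) = 1.246×10^5 / 96500 = 1.291 mol
Mg²⁺ + 2e⁻ → Mg, so theoretical n(Mg) = 0.6455 mol → 15.69 g
Efficiency = 10.7 / 15.69 = 0.6820 = 68.2%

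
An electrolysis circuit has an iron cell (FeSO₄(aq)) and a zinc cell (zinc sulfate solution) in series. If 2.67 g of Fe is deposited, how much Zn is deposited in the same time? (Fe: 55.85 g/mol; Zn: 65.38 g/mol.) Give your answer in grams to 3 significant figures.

3.13 g

n(Fe) = 2.67 / 55.85 = 0.04781 mol
Fe²⁺ + 2e⁻ → Fe, so n(e⁻) = 2 × 0.04781 = 0.09562 mol
Since the cells are in series, n(e⁻) in the Zn cell is also 0.09562 mol.
Zn²⁺ + 2e⁻ → Zn, so n(Zn) = 0.09562 / 2 = 0.04781 mol
m(Zn) = 0.04781 × 65.38 = 3.13 g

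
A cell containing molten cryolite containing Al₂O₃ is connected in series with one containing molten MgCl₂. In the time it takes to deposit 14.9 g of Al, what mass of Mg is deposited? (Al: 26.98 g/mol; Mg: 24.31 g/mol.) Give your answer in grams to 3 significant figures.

n(Al) = 14.9 / 26.98 = 0.5523 mol
Al³⁺ + 3e⁻ → Al, so n(e⁻) = 3 × 0.5523 = 1.657 mol
In series, the same 1.657 mol of electrons flows through the second cell.
Mg²⁺ + 2e⁻ → Mg, so n(Mg) = 1.657 / 2 = 0.8285 mol
m(Mg) = 0.8285 × 24.31 = 20.1 g

20.1 g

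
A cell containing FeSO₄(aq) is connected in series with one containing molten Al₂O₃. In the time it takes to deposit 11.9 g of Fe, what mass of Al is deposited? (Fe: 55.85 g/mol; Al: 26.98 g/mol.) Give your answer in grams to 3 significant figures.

n(Fe) = 11.9 / 55.85 = 0.2131 mol
Fe²⁺ + 2e⁻ → Fe, so n(e⁻) = 2 × 0.2131 = 0.4262 mol
Since the cells are in series, n(e⁻) in the Al cell is also 0.4262 mol.
Al³⁺ + 3e⁻ → Al, so n(Al) = 0.4262 / 3 = 0.1421 mol
m(Al) = 0.1421 × 26.98 = 3.83 g

3.83 g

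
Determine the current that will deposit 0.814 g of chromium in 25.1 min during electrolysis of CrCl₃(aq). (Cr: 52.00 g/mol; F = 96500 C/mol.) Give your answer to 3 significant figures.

3.01 A

n(Cr) = 0.814 / 52.00 = 0.01565 mol
Cr³⁺ + 3e⁻ → Cr, so n(e⁻) = 3 × 0.01565 = 0.04695 mol
Q = 0.04695 × 96500 = 4531 C
I = Q / t = 4531 / 1506 s = 3.01 A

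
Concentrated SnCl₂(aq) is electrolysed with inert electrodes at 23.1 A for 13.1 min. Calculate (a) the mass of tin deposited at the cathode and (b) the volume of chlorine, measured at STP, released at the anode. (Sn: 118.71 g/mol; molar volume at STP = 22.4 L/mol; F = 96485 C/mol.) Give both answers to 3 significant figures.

11.2 g Sn; 2.11 L Cl₂

Q = 23.1 × 786 = 18160 C; n(e⁻) = 18160 / 96485 = 0.1882 mol
Cathode: Sn²⁺ + 2e⁻ → Sn → n(Sn) = 0.1882/2 = 0.09410 mol → 11.2 g
Anode: 2Cl⁻ → Cl₂ + 2e⁻ → n(Cl₂) = 0.1882/2 = 0.09410 mol → 2.11 L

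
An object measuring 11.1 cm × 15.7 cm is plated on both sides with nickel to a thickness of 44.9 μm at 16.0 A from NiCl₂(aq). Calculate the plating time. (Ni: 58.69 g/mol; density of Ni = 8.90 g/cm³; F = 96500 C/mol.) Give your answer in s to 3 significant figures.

Plated area = 2 × 11.1 × 15.7 = 348.5 cm²
Volume = 348.5 × 44.9×10⁻⁴ cm = 1.565 cm³
m(Ni) = 1.565 × 8.90 = 13.93 g
n(Ni) = 13.93 / 58.69 = 0.2373 mol; n(e⁻) = 2 × 0.2373 = 0.4746 mol
Q = 0.4746 × 96500 = 45800 C
t = 45800 / 16.0 = 2863 s

2860 s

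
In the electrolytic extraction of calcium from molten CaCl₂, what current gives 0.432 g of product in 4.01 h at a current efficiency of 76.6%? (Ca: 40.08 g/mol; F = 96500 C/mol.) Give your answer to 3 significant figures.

n(Ca) = 0.432 / 40.08 = 0.01078 mol
Ca²⁺ + 2e⁻ → Ca, so n(e⁻) = 2 × 0.01078 = 0.02156 mol
Q = 0.02156 × 96500 / 0.766 = 2716 C
I = Q / t = 2716 / 14436 s = 0.188 A

0.188 A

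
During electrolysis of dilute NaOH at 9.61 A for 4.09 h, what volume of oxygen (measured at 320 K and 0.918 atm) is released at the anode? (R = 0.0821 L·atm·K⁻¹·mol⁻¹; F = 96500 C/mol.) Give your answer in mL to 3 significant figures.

10500 mL

Charge passed = 9.61 × 14724 = 1.415×10^5 C
n(e⁻) = Q/F = 1.415×10^5/96500 = 1.466 mol
2H₂O → O₂ + 4H⁺ + 4e⁻, so n(O₂) = 1.466 / 4 = 0.3665 mol
V = nRT/P = 0.3665 × 0.0821 × 320 / 0.918 = 10.49 L
= 10500 mL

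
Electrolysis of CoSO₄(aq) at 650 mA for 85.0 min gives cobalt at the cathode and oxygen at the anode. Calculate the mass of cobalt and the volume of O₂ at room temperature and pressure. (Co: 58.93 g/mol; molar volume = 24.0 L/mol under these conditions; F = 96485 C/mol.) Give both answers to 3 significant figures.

1.01 g Co; 0.206 L O₂

Q = 0.650 × 5100 = 3315 C; n(e⁻) = 3315 / 96485 = 0.03436 mol
Cathode: Co²⁺ + 2e⁻ → Co → n(Co) = 0.03436/2 = 0.01718 mol → 1.01 g
Anode: 2H₂O → O₂ + 4H⁺ + 4e⁻ → n(O₂) = 0.03436/4 = 0.008590 mol → 0.206 L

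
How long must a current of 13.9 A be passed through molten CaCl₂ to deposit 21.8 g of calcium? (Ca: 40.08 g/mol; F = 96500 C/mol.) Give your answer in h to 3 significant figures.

n(Ca) = 21.8 / 40.08 = 0.5439 mol
Ca²⁺ + 2e⁻ → Ca, so n(e⁻) = 2 × 0.5439 = 1.088 mol
Q = 1.088 × 96500 = 1.050×10^5 C
t = Q / I = 1.050×10^5 / 13.9 = 7554 s = 2.10 h

2.10 h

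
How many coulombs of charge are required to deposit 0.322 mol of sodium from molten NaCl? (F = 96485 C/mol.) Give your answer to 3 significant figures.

Na⁺ + e⁻ → Na, so n(e⁻) = 1 × 0.322 = 0.3220 mol
Q = 0.3220 × 96485 = 31070 C

31100 C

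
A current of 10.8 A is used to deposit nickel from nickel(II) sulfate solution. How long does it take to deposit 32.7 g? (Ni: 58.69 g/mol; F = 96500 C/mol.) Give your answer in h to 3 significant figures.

n(Ni) = 32.7 / 58.69 = 0.5572 mol
Ni²⁺ + 2e⁻ → Ni, so n(e⁻) = 2 × 0.5572 = 1.114 mol
Q = 1.114 × 96500 = 1.075×10^5 C
t = Q / I = 1.075×10^5 / 10.8 = 9954 s = 2.77 h

2.77 h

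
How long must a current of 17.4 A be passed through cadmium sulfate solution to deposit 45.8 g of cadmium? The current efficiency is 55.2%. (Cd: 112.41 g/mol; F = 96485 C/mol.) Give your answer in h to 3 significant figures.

n(Cd) = 45.8 / 112.41 = 0.4074 mol
Cd²⁺ + 2e⁻ → Cd, so n(e⁻) = 2 × 0.4074 = 0.8148 mol
Q = 0.8148 × 96485 / 0.552 = 1.424×10^5 C
t = Q / I = 1.424×10^5 / 17.4 = 8184 s = 2.27 h

2.27 h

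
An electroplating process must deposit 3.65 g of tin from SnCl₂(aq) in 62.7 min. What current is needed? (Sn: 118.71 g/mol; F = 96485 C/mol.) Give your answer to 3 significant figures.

1.58 A

n(Sn) = 3.65 / 118.71 = 0.03075 mol
Sn²⁺ + 2e⁻ → Sn, so n(e⁻) = 2 × 0.03075 = 0.06150 mol
Q = 0.06150 × 96485 = 5934 C
I = Q / t = 5934 / 3762 s = 1.58 A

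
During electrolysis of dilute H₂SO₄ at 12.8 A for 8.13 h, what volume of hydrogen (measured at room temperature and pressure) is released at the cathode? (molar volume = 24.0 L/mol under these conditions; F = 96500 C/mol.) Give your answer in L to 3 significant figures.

46.6 L

Q = It = 12.8 × 29268 = 3.746×10^5 C
Moles of electrons = 3.746×10^5 / 96500 = 3.882 mol
2H⁺ + 2e⁻ → H₂, so n(H₂) = 3.882 / 2 = 1.941 mol
V = 1.941 × 24.0 = 46.58 L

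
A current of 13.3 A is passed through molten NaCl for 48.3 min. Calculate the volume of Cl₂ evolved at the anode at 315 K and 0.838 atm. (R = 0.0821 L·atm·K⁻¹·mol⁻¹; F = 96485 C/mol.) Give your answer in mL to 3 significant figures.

Q = It = 13.3 × 2898 = 38540 C
n(e⁻) = 38540 / 96485 = 0.3994 mol
2Cl⁻ → Cl₂ + 2e⁻, so n(Cl₂) = 0.3994 / 2 = 0.1997 mol
V = nRT/P = 0.1997 × 0.0821 × 315 / 0.838 = 6.163 L
= 6160 mL

6160 mL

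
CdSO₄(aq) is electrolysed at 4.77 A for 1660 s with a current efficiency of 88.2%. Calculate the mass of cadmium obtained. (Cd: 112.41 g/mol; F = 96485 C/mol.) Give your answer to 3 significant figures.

4.07 g

Q = 4.77 × 1660 = 7918 C
n(e⁻) = 7918 / 96485 = 0.08206 mol
Cd²⁺ + 2e⁻ → Cd, so theoretical m(Cd) = 0.04103 × 112.41 = 4.612 g
Actual mass = 88.2% × 4.612 = 4.07 g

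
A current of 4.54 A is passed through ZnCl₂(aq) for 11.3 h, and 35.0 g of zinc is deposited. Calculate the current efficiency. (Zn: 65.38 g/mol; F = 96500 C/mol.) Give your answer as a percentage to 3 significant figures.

Q = 4.54 × 40680 = 1.847×10^5 C
n(e⁻) = 1.847×10^5 / 96500 = 1.914 mol
Zn²⁺ + 2e⁻ → Zn, so theoretical n(Zn) = 0.9570 mol → 62.57 g
Efficiency = 35.0 / 62.57 = 0.5594 = 55.9%

55.9%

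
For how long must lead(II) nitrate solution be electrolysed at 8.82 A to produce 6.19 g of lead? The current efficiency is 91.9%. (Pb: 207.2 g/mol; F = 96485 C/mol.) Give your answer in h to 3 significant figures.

0.198 h

n(Pb) = 6.19 / 207.2 = 0.02987 mol
Pb²⁺ + 2e⁻ → Pb, so n(e⁻) = 2 × 0.02987 = 0.05974 mol
Q = 0.05974 × 96485 / 0.919 = 6272 C
t = Q / I = 6272 / 8.82 = 711.1 s = 0.198 h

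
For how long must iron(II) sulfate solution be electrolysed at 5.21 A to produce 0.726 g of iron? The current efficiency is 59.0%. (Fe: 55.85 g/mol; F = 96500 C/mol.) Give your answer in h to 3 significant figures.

n(Fe) = 0.726 / 55.85 = 0.01300 mol
Fe²⁺ + 2e⁻ → Fe, so n(e⁻) = 2 × 0.01300 = 0.02600 mol
Q = 0.02600 × 96500 / 0.590 = 4253 C
t = Q / I = 4253 / 5.21 = 816.3 s = 0.227 h

0.227 h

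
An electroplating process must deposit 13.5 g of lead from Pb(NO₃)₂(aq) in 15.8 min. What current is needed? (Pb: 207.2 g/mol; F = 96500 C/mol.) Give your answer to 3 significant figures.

n(Pb) = 13.5 / 207.2 = 0.06515 mol
Pb²⁺ + 2e⁻ → Pb, so n(e⁻) = 2 × 0.06515 = 0.1303 mol
Q = 0.1303 × 96500 = 12570 C
I = Q / t = 12570 / 948 s = 13.3 A

13.3 A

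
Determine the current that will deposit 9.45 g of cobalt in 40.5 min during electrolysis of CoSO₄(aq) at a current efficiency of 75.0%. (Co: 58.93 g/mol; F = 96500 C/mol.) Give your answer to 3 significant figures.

n(Co) = 9.45 / 58.93 = 0.1604 mol
Co²⁺ + 2e⁻ → Co, so n(e⁻) = 2 × 0.1604 = 0.3208 mol
Q = 0.3208 × 96500 / 0.750 = 41280 C
I = Q / t = 41280 / 2430 s = 17.0 A

17.0 A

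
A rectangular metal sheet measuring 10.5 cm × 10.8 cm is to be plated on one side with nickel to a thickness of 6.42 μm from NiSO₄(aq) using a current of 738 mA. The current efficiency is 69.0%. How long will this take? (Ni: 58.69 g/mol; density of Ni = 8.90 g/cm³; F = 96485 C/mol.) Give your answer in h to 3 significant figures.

Plated area = 10.5 × 10.8 = 113.4 cm²
Volume = 113.4 × 6.42×10⁻⁴ cm = 0.07280 cm³
m(Ni) = 0.07280 × 8.90 = 0.6479 g
n(Ni) = 0.6479 / 58.69 = 0.01104 mol; n(e⁻) = 2 × 0.01104 = 0.02208 mol
Q = 0.02208 × 96485 / 0.690 = 3088 C
t = 3088 / 0.738 = 4184 s = 1.16 h

1.16 h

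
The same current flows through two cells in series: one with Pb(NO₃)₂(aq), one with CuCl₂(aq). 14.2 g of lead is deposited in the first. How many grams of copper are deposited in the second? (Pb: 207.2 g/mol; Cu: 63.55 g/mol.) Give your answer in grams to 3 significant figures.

4.36 g

n(Pb) = 14.2 / 207.2 = 0.06853 mol
Pb²⁺ + 2e⁻ → Pb, so n(e⁻) = 2 × 0.06853 = 0.1371 mol
Since the cells are in series, n(e⁻) in the Cu cell is also 0.1371 mol.
Cu²⁺ + 2e⁻ → Cu, so n(Cu) = 0.1371 / 2 = 0.06855 mol
m(Cu) = 0.06855 × 63.55 = 4.36 g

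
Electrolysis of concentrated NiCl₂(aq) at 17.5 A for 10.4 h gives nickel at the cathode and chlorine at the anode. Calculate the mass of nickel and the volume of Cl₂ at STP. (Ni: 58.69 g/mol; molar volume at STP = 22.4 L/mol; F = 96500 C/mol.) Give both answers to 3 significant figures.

Q = 17.5 × 37440 = 6.552×10^5 C; n(e⁻) = 6.552×10^5 / 96500 = 6.790 mol
Cathode: Ni²⁺ + 2e⁻ → Ni → n(Ni) = 6.790/2 = 3.395 mol → 199 g
Anode: 2Cl⁻ → Cl₂ + 2e⁻ → n(Cl₂) = 6.790/2 = 3.395 mol → 76.0 L

199 g Ni; 76.0 L Cl₂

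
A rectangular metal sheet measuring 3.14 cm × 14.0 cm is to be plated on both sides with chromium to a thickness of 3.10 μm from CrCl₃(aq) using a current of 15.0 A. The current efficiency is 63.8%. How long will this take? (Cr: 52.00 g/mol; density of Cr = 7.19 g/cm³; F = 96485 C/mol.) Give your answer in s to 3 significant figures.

114 s

Plated area = 2 × 3.14 × 14.0 = 87.92 cm²
Volume = 87.92 × 3.10×10⁻⁴ cm = 0.02726 cm³
m(Cr) = 0.02726 × 7.19 = 0.1960 g
n(Cr) = 0.1960 / 52.00 = 0.003769 mol; n(e⁻) = 3 × 0.003769 = 0.01131 mol
Q = 0.01131 × 96485 / 0.638 = 1710 C
t = 1710 / 15.0 = 114.0 s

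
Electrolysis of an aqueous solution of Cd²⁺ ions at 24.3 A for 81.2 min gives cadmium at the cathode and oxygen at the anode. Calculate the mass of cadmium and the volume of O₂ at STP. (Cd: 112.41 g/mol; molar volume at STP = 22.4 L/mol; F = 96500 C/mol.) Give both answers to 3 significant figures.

Q = 24.3 × 4872 = 1.184×10^5 C; n(e⁻) = 1.184×10^5 / 96500 = 1.227 mol
Cathode: Cd²⁺ + 2e⁻ → Cd → n(Cd) = 1.227/2 = 0.6135 mol → 69.0 g
Anode: 2H₂O → O₂ + 4H⁺ + 4e⁻ → n(O₂) = 1.227/4 = 0.3068 mol → 6.87 L

69.0 g Cd; 6.87 L O₂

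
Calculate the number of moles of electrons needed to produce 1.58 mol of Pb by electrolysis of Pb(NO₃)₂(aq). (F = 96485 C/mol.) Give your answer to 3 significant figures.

Pb²⁺ + 2e⁻ → Pb, so n(e⁻) = 2 × 1.58 = 3.160 mol

3.16 mol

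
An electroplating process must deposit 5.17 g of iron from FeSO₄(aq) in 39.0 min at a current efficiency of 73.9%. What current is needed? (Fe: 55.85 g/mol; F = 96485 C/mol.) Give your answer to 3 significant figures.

10.3 A

n(Fe) = 5.17 / 55.85 = 0.09257 mol
Fe²⁺ + 2e⁻ → Fe, so n(e⁻) = 2 × 0.09257 = 0.1851 mol
Q = 0.1851 × 96485 / 0.739 = 24170 C
I = Q / t = 24170 / 2340 s = 10.3 A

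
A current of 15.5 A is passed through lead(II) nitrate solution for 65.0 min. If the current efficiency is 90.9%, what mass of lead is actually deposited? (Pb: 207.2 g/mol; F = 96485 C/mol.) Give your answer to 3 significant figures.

Q = 15.5 × 3900 = 60450 C
n(e⁻) = 60450 / 96485 = 0.6265 mol
Pb²⁺ + 2e⁻ → Pb, so theoretical m(Pb) = 0.3133 × 207.2 = 64.92 g
Actual mass = 90.9% × 64.92 = 59.0 g

59.0 g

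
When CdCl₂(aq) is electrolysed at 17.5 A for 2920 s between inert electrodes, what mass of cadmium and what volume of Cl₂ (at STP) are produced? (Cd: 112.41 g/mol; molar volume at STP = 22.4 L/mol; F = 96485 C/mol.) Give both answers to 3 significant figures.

Q = 17.5 × 2920 = 51100 C; n(e⁻) = 51100 / 96485 = 0.5296 mol
Cathode: Cd²⁺ + 2e⁻ → Cd → n(Cd) = 0.5296/2 = 0.2648 mol → 29.8 g
Anode: 2Cl⁻ → Cl₂ + 2e⁻ → n(Cl₂) = 0.5296/2 = 0.2648 mol → 5.93 L

29.8 g Cd; 5.93 L Cl₂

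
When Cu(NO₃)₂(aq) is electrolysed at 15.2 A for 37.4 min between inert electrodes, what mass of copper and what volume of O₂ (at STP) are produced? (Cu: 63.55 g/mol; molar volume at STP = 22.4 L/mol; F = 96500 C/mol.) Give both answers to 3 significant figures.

Q = 15.2 × 2244 = 34110 C; n(e⁻) = 34110 / 96500 = 0.3535 mol
Cathode: Cu²⁺ + 2e⁻ → Cu → n(Cu) = 0.3535/2 = 0.1768 mol → 11.2 g
Anode: 2H₂O → O₂ + 4H⁺ + 4e⁻ → n(O₂) = 0.3535/4 = 0.08838 mol → 1.98 L

11.2 g Cu; 1.98 L O₂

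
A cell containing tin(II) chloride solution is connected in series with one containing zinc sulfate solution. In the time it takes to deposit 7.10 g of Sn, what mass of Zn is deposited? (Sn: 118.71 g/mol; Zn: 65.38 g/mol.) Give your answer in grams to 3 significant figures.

3.91 g

n(Sn) = 7.10 / 118.71 = 0.05981 mol
Sn²⁺ + 2e⁻ → Sn, so n(e⁻) = 2 × 0.05981 = 0.1196 mol
Since the cells are in series, n(e⁻) in the Zn cell is also 0.1196 mol.
Zn²⁺ + 2e⁻ → Zn, so n(Zn) = 0.1196 / 2 = 0.05980 mol
m(Zn) = 0.05980 × 65.38 = 3.91 g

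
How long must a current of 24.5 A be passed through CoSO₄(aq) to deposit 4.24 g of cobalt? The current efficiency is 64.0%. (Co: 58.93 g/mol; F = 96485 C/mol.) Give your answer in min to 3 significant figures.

14.8 min

n(Co) = 4.24 / 58.93 = 0.07195 mol
Co²⁺ + 2e⁻ → Co, so n(e⁻) = 2 × 0.07195 = 0.1439 mol
Q = 0.1439 × 96485 / 0.640 = 21690 C
t = Q / I = 21690 / 24.5 = 885.3 s = 14.8 min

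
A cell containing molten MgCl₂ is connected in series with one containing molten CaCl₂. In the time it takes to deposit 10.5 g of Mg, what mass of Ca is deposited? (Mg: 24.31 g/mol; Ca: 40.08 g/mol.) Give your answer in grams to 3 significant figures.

n(Mg) = 10.5 / 24.31 = 0.4319 mol
Mg²⁺ + 2e⁻ → Mg, so n(e⁻) = 2 × 0.4319 = 0.8638 mol
In series, the same 0.8638 mol of electrons flows through the second cell.
Ca²⁺ + 2e⁻ → Ca, so n(Ca) = 0.8638 / 2 = 0.4319 mol
m(Ca) = 0.4319 × 40.08 = 17.3 g

17.3 g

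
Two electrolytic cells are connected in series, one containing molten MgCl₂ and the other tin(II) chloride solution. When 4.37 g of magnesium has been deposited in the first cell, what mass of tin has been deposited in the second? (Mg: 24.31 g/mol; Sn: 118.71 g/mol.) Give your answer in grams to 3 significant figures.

n(Mg) = 4.37 / 24.31 = 0.1798 mol
Mg²⁺ + 2e⁻ → Mg, so n(e⁻) = 2 × 0.1798 = 0.3596 mol
The cells are in series, so the same charge (and hence the same n(e⁻) = 0.3596 mol) passes through both.
Sn²⁺ + 2e⁻ → Sn, so n(Sn) = 0.3596 / 2 = 0.1798 mol
m(Sn) = 0.1798 × 118.71 = 21.3 g

21.3 g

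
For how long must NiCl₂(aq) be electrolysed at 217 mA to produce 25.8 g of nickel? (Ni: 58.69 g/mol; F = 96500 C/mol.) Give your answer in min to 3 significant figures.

6520 min

n(Ni) = 25.8 / 58.69 = 0.4396 mol
Ni²⁺ + 2e⁻ → Ni, so n(e⁻) = 2 × 0.4396 = 0.8792 mol
Q = 0.8792 × 96500 = 84840 C
t = Q / I = 84840 / 0.217 = 3.910×10^5 s = 6520 min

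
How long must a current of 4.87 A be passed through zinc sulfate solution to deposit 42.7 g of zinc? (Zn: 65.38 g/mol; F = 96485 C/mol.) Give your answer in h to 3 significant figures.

7.19 h

n(Zn) = 42.7 / 65.38 = 0.6531 mol
Zn²⁺ + 2e⁻ → Zn, so n(e⁻) = 2 × 0.6531 = 1.306 mol
Q = 1.306 × 96485 = 1.260×10^5 C
t = Q / I = 1.260×10^5 / 4.87 = 25870 s = 7.19 h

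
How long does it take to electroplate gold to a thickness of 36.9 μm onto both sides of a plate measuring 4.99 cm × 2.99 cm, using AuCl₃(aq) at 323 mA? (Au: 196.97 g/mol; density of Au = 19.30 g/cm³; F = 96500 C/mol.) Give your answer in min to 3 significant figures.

161 min

Plated area = 2 × 4.99 × 2.99 = 29.84 cm²
Volume = 29.84 × 36.9×10⁻⁴ cm = 0.1101 cm³
m(Au) = 0.1101 × 19.30 = 2.125 g
n(Au) = 2.125 / 196.97 = 0.01079 mol; n(e⁻) = 3 × 0.01079 = 0.03237 mol
Q = 0.03237 × 96500 = 3124 C
t = 3124 / 0.323 = 9672 s = 161 min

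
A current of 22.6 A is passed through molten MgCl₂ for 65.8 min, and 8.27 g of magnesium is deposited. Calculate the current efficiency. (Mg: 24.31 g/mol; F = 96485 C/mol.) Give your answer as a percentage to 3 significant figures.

Q = 22.6 × 3948 = 89220 C
n(e⁻) = 89220 / 96485 = 0.9247 mol
Mg²⁺ + 2e⁻ → Mg, so theoretical n(Mg) = 0.4624 mol → 11.24 g
Efficiency = 8.27 / 11.24 = 0.7358 = 73.6%

73.6%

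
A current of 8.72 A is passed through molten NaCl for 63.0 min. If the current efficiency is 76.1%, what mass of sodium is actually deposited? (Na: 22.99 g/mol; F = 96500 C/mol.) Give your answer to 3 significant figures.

Q = 8.72 × 3780 = 32960 C
n(e⁻) = 32960 / 96500 = 0.3416 mol
Na⁺ + e⁻ → Na, so theoretical m(Na) = 0.3416 × 22.99 = 7.853 g
Actual mass = 76.1% × 7.853 = 5.98 g

5.98 g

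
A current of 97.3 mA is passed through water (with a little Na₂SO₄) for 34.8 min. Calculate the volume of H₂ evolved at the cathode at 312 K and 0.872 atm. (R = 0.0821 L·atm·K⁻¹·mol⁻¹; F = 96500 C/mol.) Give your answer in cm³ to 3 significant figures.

Charge passed = 0.0973 × 2088 = 203.2 C
n(e⁻) = 203.2 / 96500 = 0.002106 mol
2H⁺ + 2e⁻ → H₂, so n(H₂) = 0.002106 / 2 = 0.001053 mol
V = nRT/P = 0.001053 × 0.0821 × 312 / 0.872 = 0.03093 L
= 30.9 cm³

30.9 cm³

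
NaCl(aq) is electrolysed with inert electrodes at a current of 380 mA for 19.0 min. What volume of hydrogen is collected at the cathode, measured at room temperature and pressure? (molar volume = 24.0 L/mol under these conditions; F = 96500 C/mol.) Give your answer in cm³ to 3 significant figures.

Charge passed = 0.380 × 1140 = 433.2 C
Moles of electrons = 433.2 / 96500 = 0.004489 mol
2H⁺ + 2e⁻ → H₂, so n(H₂) = 0.004489 / 2 = 0.002245 mol
V = 0.002245 × 24.0 = 0.05388 L
= 53.9 cm³

53.9 cm³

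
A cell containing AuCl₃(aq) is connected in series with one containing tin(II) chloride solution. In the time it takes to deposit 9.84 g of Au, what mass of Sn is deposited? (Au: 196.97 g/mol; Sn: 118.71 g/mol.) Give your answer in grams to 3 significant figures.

8.90 g

n(Au) = 9.84 / 196.97 = 0.04996 mol
Au³⁺ + 3e⁻ → Au, so n(e⁻) = 3 × 0.04996 = 0.1499 mol
Since the cells are in series, n(e⁻) in the Sn cell is also 0.1499 mol.
Sn²⁺ + 2e⁻ → Sn, so n(Sn) = 0.1499 / 2 = 0.07495 mol
m(Sn) = 0.07495 × 118.71 = 8.90 g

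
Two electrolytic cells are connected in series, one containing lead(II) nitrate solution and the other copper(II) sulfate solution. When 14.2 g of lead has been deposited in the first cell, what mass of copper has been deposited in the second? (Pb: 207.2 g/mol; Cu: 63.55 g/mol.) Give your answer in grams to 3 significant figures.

n(Pb) = 14.2 / 207.2 = 0.06853 mol
Pb²⁺ + 2e⁻ → Pb, so n(e⁻) = 2 × 0.06853 = 0.1371 mol
Since the cells are in series, n(e⁻) in the Cu cell is also 0.1371 mol.
Cu²⁺ + 2e⁻ → Cu, so n(Cu) = 0.1371 / 2 = 0.06855 mol
m(Cu) = 0.06855 × 63.55 = 4.36 g

4.36 g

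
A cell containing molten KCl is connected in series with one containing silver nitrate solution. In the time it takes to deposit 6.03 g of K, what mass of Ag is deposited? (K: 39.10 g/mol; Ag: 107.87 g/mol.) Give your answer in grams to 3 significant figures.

n(K) = 6.03 / 39.10 = 0.1542 mol
K⁺ + e⁻ → K, so n(e⁻) = 0.1542 mol
In series, the same 0.1542 mol of electrons flows through the second cell.
Ag⁺ + e⁻ → Ag, so n(Ag) = 0.1542 mol
m(Ag) = 0.1542 × 107.87 = 16.6 g

16.6 g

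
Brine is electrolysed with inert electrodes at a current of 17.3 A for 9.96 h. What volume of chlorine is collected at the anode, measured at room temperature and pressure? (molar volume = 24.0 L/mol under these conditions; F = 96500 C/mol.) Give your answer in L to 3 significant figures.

Charge passed = 17.3 × 35856 = 6.203×10^5 C
n(e⁻) = Q/F = 6.203×10^5/96500 = 6.428 mol
2Cl⁻ → Cl₂ + 2e⁻, so n(Cl₂) = 6.428 / 2 = 3.214 mol
V = 3.214 × 24.0 = 77.14 L

77.1 L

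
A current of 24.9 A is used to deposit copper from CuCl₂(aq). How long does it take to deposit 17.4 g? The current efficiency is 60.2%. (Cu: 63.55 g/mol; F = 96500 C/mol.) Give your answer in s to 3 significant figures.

n(Cu) = 17.4 / 63.55 = 0.2738 mol
Cu²⁺ + 2e⁻ → Cu, so n(e⁻) = 2 × 0.2738 = 0.5476 mol
Q = 0.5476 × 96500 / 0.602 = 87780 C
t = Q / I = 87780 / 24.9 = 3525 s

3530 s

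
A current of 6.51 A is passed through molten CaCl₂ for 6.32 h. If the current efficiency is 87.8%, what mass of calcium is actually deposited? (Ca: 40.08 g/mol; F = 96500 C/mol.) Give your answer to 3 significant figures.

27.0 g

Q = 6.51 × 22752 = 1.481×10^5 C
n(e⁻) = 1.481×10^5 / 96500 = 1.535 mol
Ca²⁺ + 2e⁻ → Ca, so theoretical m(Ca) = 0.7675 × 40.08 = 30.76 g
Actual mass = 87.8% × 30.76 = 27.0 g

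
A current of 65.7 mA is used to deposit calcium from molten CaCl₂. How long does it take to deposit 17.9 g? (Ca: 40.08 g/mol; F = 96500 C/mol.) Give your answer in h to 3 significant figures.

364 h

n(Ca) = 17.9 / 40.08 = 0.4466 mol
Ca²⁺ + 2e⁻ → Ca, so n(e⁻) = 2 × 0.4466 = 0.8932 mol
Q = 0.8932 × 96500 = 86190 C
t = Q / I = 86190 / 0.0657 = 1.312×10^6 s = 364 h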